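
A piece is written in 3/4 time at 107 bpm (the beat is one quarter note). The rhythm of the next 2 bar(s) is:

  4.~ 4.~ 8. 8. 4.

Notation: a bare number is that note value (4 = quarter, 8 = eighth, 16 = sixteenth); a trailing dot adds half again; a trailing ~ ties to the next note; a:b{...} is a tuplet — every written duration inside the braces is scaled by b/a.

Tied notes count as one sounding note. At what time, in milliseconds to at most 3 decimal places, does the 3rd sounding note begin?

1. 0.0ms @ 0 + 2102.804ms (15/4)
2. 2102.804ms @ 15/4 + 420.561ms (3/4)
3. 2523.364ms @ 9/2 + 841.121ms (3/2)

note 3 onset = 9/2b = 2523.364ms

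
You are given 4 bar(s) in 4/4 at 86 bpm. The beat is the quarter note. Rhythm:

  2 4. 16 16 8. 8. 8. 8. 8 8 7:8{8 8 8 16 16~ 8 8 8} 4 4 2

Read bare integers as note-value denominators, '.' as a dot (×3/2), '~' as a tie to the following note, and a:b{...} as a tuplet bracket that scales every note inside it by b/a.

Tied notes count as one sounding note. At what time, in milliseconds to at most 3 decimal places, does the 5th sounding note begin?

note 5 onset = 4b = 2790.698ms

1. 0.0ms @ 0 + 1395.349ms (2)
2. 1395.349ms @ 2 + 1046.512ms (3/2)
3. 2441.86ms @ 7/2 + 174.419ms (1/4)
4. 2616.279ms @ 15/4 + 174.419ms (1/4)
5. 2790.698ms @ 4 + 523.256ms (3/4)
6. 3313.953ms @ 19/4 + 523.256ms (3/4)
7. 3837.209ms @ 11/2 + 523.256ms (3/4)
8. 4360.465ms @ 25/4 + 523.256ms (3/4)
9. 4883.721ms @ 7 + 348.837ms (1/2)
10. 5232.558ms @ 15/2 + 348.837ms (1/2)
11. 5581.395ms @ 8 + 398.671ms (4/7)
12. 5980.066ms @ 60/7 + 398.671ms (4/7)
13. 6378.738ms @ 64/7 + 398.671ms (4/7)
14. 6777.409ms @ 68/7 + 199.336ms (2/7)
15. 6976.744ms @ 10 + 598.007ms (6/7)
16. 7574.751ms @ 76/7 + 398.671ms (4/7)
17. 7973.422ms @ 80/7 + 398.671ms (4/7)
18. 8372.093ms @ 12 + 697.674ms (1)
19. 9069.767ms @ 13 + 697.674ms (1)
20. 9767.442ms @ 14 + 1395.349ms (2)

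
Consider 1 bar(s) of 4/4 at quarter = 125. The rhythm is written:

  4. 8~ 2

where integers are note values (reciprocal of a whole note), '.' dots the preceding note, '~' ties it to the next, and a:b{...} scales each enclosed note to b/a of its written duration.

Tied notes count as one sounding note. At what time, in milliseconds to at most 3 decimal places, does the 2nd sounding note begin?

note 2 onset = 3/2b = 720.0ms

1. 0.0ms @ 0 + 720.0ms (3/2)
2. 720.0ms @ 3/2 + 1200.0ms (5/2)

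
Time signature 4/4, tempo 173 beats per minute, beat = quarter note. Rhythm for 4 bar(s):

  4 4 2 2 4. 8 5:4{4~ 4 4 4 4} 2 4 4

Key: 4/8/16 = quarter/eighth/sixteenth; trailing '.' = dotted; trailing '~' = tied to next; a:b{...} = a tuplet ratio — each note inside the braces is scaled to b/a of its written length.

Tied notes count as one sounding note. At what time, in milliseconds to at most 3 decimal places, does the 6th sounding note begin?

note 6 onset = 15/2b = 2601.156ms

1. 0.0ms @ 0 + 346.821ms (1)
2. 346.821ms @ 1 + 346.821ms (1)
3. 693.642ms @ 2 + 693.642ms (2)
4. 1387.283ms @ 4 + 693.642ms (2)
5. 2080.925ms @ 6 + 520.231ms (3/2)
6. 2601.156ms @ 15/2 + 173.41ms (1/2)
7. 2774.566ms @ 8 + 554.913ms (8/5)
8. 3329.48ms @ 48/5 + 277.457ms (4/5)
9. 3606.936ms @ 52/5 + 277.457ms (4/5)
10. 3884.393ms @ 56/5 + 277.457ms (4/5)
11. 4161.85ms @ 12 + 693.642ms (2)
12. 4855.491ms @ 14 + 346.821ms (1)
13. 5202.312ms @ 15 + 346.821ms (1)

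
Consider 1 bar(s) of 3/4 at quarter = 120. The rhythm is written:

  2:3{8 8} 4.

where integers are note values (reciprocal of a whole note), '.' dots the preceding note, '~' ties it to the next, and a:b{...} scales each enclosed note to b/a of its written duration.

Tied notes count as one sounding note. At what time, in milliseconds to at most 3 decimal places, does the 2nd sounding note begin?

note 2 onset = 3/4b = 375.0ms

1. 0.0ms @ 0 + 375.0ms (3/4)
2. 375.0ms @ 3/4 + 375.0ms (3/4)
3. 750.0ms @ 3/2 + 750.0ms (3/2)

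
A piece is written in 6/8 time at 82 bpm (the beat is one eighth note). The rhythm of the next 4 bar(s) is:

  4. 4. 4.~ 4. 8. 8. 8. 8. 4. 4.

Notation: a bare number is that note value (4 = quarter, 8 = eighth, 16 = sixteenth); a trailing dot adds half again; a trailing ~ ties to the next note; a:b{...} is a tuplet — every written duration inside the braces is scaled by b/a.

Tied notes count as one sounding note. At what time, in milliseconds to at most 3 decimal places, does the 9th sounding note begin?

note 9 onset = 21b = 15365.854ms

1. 0.0ms @ 0 + 2195.122ms (3)
2. 2195.122ms @ 3 + 2195.122ms (3)
3. 4390.244ms @ 6 + 4390.244ms (6)
4. 8780.488ms @ 12 + 1097.561ms (3/2)
5. 9878.049ms @ 27/2 + 1097.561ms (3/2)
6. 10975.61ms @ 15 + 1097.561ms (3/2)
7. 12073.171ms @ 33/2 + 1097.561ms (3/2)
8. 13170.732ms @ 18 + 2195.122ms (3)
9. 15365.854ms @ 21 + 2195.122ms (3)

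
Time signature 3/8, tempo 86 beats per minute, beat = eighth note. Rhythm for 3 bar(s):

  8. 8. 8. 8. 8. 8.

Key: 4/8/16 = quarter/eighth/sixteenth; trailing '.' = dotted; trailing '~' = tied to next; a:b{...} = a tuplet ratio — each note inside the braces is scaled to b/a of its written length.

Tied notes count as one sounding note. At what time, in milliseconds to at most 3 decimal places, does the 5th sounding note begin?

1. 0.0ms @ 0 + 1046.512ms (3/2)
2. 1046.512ms @ 3/2 + 1046.512ms (3/2)
3. 2093.023ms @ 3 + 1046.512ms (3/2)
4. 3139.535ms @ 9/2 + 1046.512ms (3/2)
5. 4186.047ms @ 6 + 1046.512ms (3/2)
6. 5232.558ms @ 15/2 + 1046.512ms (3/2)

note 5 onset = 6b = 4186.047ms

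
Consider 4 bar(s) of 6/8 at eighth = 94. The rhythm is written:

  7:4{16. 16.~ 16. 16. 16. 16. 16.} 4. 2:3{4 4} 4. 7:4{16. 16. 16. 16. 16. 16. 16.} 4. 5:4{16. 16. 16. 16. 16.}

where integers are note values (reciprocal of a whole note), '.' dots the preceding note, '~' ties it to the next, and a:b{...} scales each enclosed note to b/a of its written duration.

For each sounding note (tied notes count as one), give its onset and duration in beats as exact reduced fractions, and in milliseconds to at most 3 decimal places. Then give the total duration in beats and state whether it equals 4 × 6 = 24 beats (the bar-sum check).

1) 0.0ms=0b +273.556ms=3/7b
2) 273.556ms=3/7b +547.112ms=6/7b
3) 820.669ms=9/7b +273.556ms=3/7b
4) 1094.225ms=12/7b +273.556ms=3/7b
5) 1367.781ms=15/7b +273.556ms=3/7b
6) 1641.337ms=18/7b +273.556ms=3/7b
7) 1914.894ms=3b +1914.894ms=3b
8) 3829.787ms=6b +1914.894ms=3b
9) 5744.681ms=9b +1914.894ms=3b
10) 7659.574ms=12b +1914.894ms=3b
11) 9574.468ms=15b +273.556ms=3/7b
12) 9848.024ms=108/7b +273.556ms=3/7b
13) 10121.581ms=111/7b +273.556ms=3/7b
14) 10395.137ms=114/7b +273.556ms=3/7b
15) 10668.693ms=117/7b +273.556ms=3/7b
16) 10942.249ms=120/7b +273.556ms=3/7b
17) 11215.805ms=123/7b +273.556ms=3/7b
18) 11489.362ms=18b +1914.894ms=3b
19) 13404.255ms=21b +382.979ms=3/5b
20) 13787.234ms=108/5b +382.979ms=3/5b
21) 14170.213ms=111/5b +382.979ms=3/5b
22) 14553.191ms=114/5b +382.979ms=3/5b
23) 14936.17ms=117/5b +382.979ms=3/5b
Σ=24b of 24 (94bpm 6/8) — PASS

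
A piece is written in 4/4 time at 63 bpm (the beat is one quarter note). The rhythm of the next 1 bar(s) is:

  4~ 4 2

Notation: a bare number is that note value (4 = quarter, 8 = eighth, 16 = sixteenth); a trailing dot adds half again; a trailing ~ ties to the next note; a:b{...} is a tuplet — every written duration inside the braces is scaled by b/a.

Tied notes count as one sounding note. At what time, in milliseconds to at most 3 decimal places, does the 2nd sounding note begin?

note 2 onset = 2b = 1904.762ms

1. 0.0ms @ 0 + 1904.762ms (2)
2. 1904.762ms @ 2 + 1904.762ms (2)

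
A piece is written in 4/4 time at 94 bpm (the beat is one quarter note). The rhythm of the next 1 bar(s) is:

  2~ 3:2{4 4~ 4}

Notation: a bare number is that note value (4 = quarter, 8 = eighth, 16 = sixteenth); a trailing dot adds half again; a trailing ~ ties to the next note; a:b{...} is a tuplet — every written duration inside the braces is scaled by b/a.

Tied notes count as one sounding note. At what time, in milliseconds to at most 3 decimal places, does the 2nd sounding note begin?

note 2 onset = 8/3b = 1702.128ms

1. 0.0ms @ 0 + 1702.128ms (8/3)
2. 1702.128ms @ 8/3 + 851.064ms (4/3)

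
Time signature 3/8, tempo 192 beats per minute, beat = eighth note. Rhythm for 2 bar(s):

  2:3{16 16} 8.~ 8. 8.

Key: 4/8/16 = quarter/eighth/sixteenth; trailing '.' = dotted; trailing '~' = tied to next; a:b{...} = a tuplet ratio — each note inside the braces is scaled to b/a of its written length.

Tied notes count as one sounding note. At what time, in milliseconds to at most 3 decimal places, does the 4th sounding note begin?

1. 0.0ms @ 0 + 234.375ms (3/4)
2. 234.375ms @ 3/4 + 234.375ms (3/4)
3. 468.75ms @ 3/2 + 937.5ms (3)
4. 1406.25ms @ 9/2 + 468.75ms (3/2)

note 4 onset = 9/2b = 1406.25ms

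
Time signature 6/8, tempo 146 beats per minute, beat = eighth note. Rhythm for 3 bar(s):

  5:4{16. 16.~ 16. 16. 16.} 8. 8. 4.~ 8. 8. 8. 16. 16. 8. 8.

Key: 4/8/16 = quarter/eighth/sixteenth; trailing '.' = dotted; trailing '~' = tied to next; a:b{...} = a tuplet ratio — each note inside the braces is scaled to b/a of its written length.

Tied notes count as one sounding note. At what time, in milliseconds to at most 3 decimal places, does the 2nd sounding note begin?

note 2 onset = 3/5b = 246.575ms

1. 0.0ms @ 0 + 246.575ms (3/5)
2. 246.575ms @ 3/5 + 493.151ms (6/5)
3. 739.726ms @ 9/5 + 246.575ms (3/5)
4. 986.301ms @ 12/5 + 246.575ms (3/5)
5. 1232.877ms @ 3 + 616.438ms (3/2)
6. 1849.315ms @ 9/2 + 616.438ms (3/2)
7. 2465.753ms @ 6 + 1849.315ms (9/2)
8. 4315.068ms @ 21/2 + 616.438ms (3/2)
9. 4931.507ms @ 12 + 616.438ms (3/2)
10. 5547.945ms @ 27/2 + 308.219ms (3/4)
11. 5856.164ms @ 57/4 + 308.219ms (3/4)
12. 6164.384ms @ 15 + 616.438ms (3/2)
13. 6780.822ms @ 33/2 + 616.438ms (3/2)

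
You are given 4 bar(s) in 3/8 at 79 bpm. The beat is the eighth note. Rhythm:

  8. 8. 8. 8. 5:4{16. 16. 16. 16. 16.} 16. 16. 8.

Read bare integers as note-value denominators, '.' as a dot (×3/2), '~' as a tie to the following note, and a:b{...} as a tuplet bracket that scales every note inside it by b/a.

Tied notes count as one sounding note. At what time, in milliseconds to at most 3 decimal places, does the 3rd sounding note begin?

note 3 onset = 3b = 2278.481ms

1. 0.0ms @ 0 + 1139.241ms (3/2)
2. 1139.241ms @ 3/2 + 1139.241ms (3/2)
3. 2278.481ms @ 3 + 1139.241ms (3/2)
4. 3417.722ms @ 9/2 + 1139.241ms (3/2)
5. 4556.962ms @ 6 + 455.696ms (3/5)
6. 5012.658ms @ 33/5 + 455.696ms (3/5)
7. 5468.354ms @ 36/5 + 455.696ms (3/5)
8. 5924.051ms @ 39/5 + 455.696ms (3/5)
9. 6379.747ms @ 42/5 + 455.696ms (3/5)
10. 6835.443ms @ 9 + 569.62ms (3/4)
11. 7405.063ms @ 39/4 + 569.62ms (3/4)
12. 7974.684ms @ 21/2 + 1139.241ms (3/2)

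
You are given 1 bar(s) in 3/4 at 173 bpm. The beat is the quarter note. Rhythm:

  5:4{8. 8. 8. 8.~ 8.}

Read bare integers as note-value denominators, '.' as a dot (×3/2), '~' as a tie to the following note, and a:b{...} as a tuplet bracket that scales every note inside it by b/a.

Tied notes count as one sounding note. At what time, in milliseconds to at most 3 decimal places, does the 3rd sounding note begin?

1. 0.0ms @ 0 + 208.092ms (3/5)
2. 208.092ms @ 3/5 + 208.092ms (3/5)
3. 416.185ms @ 6/5 + 208.092ms (3/5)
4. 624.277ms @ 9/5 + 416.185ms (6/5)

note 3 onset = 6/5b = 416.185ms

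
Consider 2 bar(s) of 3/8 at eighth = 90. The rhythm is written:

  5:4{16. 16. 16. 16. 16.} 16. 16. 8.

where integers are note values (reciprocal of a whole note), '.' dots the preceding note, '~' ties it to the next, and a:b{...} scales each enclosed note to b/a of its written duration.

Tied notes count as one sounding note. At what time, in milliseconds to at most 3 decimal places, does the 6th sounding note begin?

note 6 onset = 3b = 2000.0ms

1. 0.0ms @ 0 + 400.0ms (3/5)
2. 400.0ms @ 3/5 + 400.0ms (3/5)
3. 800.0ms @ 6/5 + 400.0ms (3/5)
4. 1200.0ms @ 9/5 + 400.0ms (3/5)
5. 1600.0ms @ 12/5 + 400.0ms (3/5)
6. 2000.0ms @ 3 + 500.0ms (3/4)
7. 2500.0ms @ 15/4 + 500.0ms (3/4)
8. 3000.0ms @ 9/2 + 1000.0ms (3/2)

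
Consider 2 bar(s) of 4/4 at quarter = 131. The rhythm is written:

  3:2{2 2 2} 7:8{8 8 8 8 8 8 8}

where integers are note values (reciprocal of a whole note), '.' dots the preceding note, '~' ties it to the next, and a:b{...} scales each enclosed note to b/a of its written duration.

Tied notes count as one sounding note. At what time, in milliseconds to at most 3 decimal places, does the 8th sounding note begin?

1. 0.0ms @ 0 + 610.687ms (4/3)
2. 610.687ms @ 4/3 + 610.687ms (4/3)
3. 1221.374ms @ 8/3 + 610.687ms (4/3)
4. 1832.061ms @ 4 + 261.723ms (4/7)
5. 2093.784ms @ 32/7 + 261.723ms (4/7)
6. 2355.507ms @ 36/7 + 261.723ms (4/7)
7. 2617.23ms @ 40/7 + 261.723ms (4/7)
8. 2878.953ms @ 44/7 + 261.723ms (4/7)
9. 3140.676ms @ 48/7 + 261.723ms (4/7)
10. 3402.399ms @ 52/7 + 261.723ms (4/7)

note 8 onset = 44/7b = 2878.953ms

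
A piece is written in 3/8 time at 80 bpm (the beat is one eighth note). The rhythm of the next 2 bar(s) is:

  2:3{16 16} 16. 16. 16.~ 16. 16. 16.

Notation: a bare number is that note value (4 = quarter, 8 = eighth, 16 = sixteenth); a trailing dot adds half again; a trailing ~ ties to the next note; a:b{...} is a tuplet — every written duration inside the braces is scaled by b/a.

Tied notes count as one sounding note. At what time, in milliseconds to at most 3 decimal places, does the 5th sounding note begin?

1. 0.0ms @ 0 + 562.5ms (3/4)
2. 562.5ms @ 3/4 + 562.5ms (3/4)
3. 1125.0ms @ 3/2 + 562.5ms (3/4)
4. 1687.5ms @ 9/4 + 562.5ms (3/4)
5. 2250.0ms @ 3 + 1125.0ms (3/2)
6. 3375.0ms @ 9/2 + 562.5ms (3/4)
7. 3937.5ms @ 21/4 + 562.5ms (3/4)

note 5 onset = 3b = 2250.0ms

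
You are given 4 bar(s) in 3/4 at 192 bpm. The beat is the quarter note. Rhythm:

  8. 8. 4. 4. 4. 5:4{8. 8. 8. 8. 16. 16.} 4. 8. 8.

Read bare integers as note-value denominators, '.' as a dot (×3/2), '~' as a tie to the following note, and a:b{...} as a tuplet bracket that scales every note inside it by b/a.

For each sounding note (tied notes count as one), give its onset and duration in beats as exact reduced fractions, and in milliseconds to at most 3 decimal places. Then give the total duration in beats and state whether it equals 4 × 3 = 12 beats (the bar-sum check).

1) 0.0ms=0b +234.375ms=3/4b
2) 234.375ms=3/4b +234.375ms=3/4b
3) 468.75ms=3/2b +468.75ms=3/2b
4) 937.5ms=3b +468.75ms=3/2b
5) 1406.25ms=9/2b +468.75ms=3/2b
6) 1875.0ms=6b +187.5ms=3/5b
7) 2062.5ms=33/5b +187.5ms=3/5b
8) 2250.0ms=36/5b +187.5ms=3/5b
9) 2437.5ms=39/5b +187.5ms=3/5b
10) 2625.0ms=42/5b +93.75ms=3/10b
11) 2718.75ms=87/10b +93.75ms=3/10b
12) 2812.5ms=9b +468.75ms=3/2b
13) 3281.25ms=21/2b +234.375ms=3/4b
14) 3515.625ms=45/4b +234.375ms=3/4b
Σ=12b of 12 (192bpm 3/4) — PASS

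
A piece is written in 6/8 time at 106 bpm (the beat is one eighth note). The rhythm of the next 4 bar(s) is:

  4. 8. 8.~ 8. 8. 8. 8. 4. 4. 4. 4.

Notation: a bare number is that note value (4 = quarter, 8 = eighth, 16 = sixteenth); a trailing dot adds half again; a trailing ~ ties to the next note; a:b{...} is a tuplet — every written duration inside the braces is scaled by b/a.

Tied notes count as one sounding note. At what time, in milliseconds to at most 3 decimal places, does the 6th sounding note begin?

1. 0.0ms @ 0 + 1698.113ms (3)
2. 1698.113ms @ 3 + 849.057ms (3/2)
3. 2547.17ms @ 9/2 + 1698.113ms (3)
4. 4245.283ms @ 15/2 + 849.057ms (3/2)
5. 5094.34ms @ 9 + 849.057ms (3/2)
6. 5943.396ms @ 21/2 + 849.057ms (3/2)
7. 6792.453ms @ 12 + 1698.113ms (3)
8. 8490.566ms @ 15 + 1698.113ms (3)
9. 10188.679ms @ 18 + 1698.113ms (3)
10. 11886.792ms @ 21 + 1698.113ms (3)

note 6 onset = 21/2b = 5943.396ms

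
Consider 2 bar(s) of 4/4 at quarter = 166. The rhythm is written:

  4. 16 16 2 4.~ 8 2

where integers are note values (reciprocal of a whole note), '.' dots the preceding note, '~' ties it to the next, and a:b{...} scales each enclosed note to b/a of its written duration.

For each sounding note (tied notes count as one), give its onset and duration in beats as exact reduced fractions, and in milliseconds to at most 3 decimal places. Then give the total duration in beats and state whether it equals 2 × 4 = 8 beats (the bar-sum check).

1) 0.0ms=0b +542.169ms=3/2b
2) 542.169ms=3/2b +90.361ms=1/4b
3) 632.53ms=7/4b +90.361ms=1/4b
4) 722.892ms=2b +722.892ms=2b
5) 1445.783ms=4b +722.892ms=2b
6) 2168.675ms=6b +722.892ms=2b
Σ=8b of 8 (166bpm 4/4) — PASS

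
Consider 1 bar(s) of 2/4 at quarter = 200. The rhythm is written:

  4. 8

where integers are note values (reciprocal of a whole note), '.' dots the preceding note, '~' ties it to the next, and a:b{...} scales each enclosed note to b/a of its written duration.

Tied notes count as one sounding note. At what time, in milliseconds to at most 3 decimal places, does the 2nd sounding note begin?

1. 0.0ms @ 0 + 450.0ms (3/2)
2. 450.0ms @ 3/2 + 150.0ms (1/2)

note 2 onset = 3/2b = 450.0ms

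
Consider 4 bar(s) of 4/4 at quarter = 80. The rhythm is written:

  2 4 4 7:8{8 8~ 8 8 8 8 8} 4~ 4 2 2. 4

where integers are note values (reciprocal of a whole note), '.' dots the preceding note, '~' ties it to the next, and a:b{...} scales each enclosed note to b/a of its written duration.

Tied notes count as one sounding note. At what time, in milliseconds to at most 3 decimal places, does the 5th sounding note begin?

note 5 onset = 32/7b = 3428.571ms

1. 0.0ms @ 0 + 1500.0ms (2)
2. 1500.0ms @ 2 + 750.0ms (1)
3. 2250.0ms @ 3 + 750.0ms (1)
4. 3000.0ms @ 4 + 428.571ms (4/7)
5. 3428.571ms @ 32/7 + 857.143ms (8/7)
6. 4285.714ms @ 40/7 + 428.571ms (4/7)
7. 4714.286ms @ 44/7 + 428.571ms (4/7)
8. 5142.857ms @ 48/7 + 428.571ms (4/7)
9. 5571.429ms @ 52/7 + 428.571ms (4/7)
10. 6000.0ms @ 8 + 1500.0ms (2)
11. 7500.0ms @ 10 + 1500.0ms (2)
12. 9000.0ms @ 12 + 2250.0ms (3)
13. 11250.0ms @ 15 + 750.0ms (1)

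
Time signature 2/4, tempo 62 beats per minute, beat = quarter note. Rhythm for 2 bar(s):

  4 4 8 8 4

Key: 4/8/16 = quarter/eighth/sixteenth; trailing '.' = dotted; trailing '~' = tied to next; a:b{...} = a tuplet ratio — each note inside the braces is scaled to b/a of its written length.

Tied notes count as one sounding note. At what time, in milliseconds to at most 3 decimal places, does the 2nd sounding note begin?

1. 0.0ms @ 0 + 967.742ms (1)
2. 967.742ms @ 1 + 967.742ms (1)
3. 1935.484ms @ 2 + 483.871ms (1/2)
4. 2419.355ms @ 5/2 + 483.871ms (1/2)
5. 2903.226ms @ 3 + 967.742ms (1)

note 2 onset = 1b = 967.742ms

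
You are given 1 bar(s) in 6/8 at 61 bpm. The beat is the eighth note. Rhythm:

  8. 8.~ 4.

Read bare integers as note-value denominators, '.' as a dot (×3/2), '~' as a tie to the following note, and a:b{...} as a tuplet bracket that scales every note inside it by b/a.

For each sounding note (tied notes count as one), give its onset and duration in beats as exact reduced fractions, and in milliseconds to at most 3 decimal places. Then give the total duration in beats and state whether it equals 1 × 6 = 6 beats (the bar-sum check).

1) 0.0ms=0b +1475.41ms=3/2b
2) 1475.41ms=3/2b +4426.23ms=9/2b
Σ=6b of 6 (61bpm 6/8) — PASS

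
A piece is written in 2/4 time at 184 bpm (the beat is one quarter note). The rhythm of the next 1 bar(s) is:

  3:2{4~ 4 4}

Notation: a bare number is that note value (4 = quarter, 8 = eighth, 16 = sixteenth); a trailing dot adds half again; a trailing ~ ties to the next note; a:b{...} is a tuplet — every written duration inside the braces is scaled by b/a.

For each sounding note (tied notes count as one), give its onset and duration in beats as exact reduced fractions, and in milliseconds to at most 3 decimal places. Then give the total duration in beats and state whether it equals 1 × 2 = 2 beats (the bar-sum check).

1) 0.0ms=0b +434.783ms=4/3b
2) 434.783ms=4/3b +217.391ms=2/3b
Σ=2b of 2 (184bpm 2/4) — PASS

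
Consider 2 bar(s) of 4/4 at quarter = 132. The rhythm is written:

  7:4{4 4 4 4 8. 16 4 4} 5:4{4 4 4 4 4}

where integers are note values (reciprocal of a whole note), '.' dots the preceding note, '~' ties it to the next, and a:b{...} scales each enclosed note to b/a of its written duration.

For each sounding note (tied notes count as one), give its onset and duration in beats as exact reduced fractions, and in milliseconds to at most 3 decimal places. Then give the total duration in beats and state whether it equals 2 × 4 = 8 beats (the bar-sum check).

1) 0.0ms=0b +259.74ms=4/7b
2) 259.74ms=4/7b +259.74ms=4/7b
3) 519.481ms=8/7b +259.74ms=4/7b
4) 779.221ms=12/7b +259.74ms=4/7b
5) 1038.961ms=16/7b +194.805ms=3/7b
6) 1233.766ms=19/7b +64.935ms=1/7b
7) 1298.701ms=20/7b +259.74ms=4/7b
8) 1558.442ms=24/7b +259.74ms=4/7b
9) 1818.182ms=4b +363.636ms=4/5b
10) 2181.818ms=24/5b +363.636ms=4/5b
11) 2545.455ms=28/5b +363.636ms=4/5b
12) 2909.091ms=32/5b +363.636ms=4/5b
13) 3272.727ms=36/5b +363.636ms=4/5b
Σ=8b of 8 (132bpm 4/4) — PASS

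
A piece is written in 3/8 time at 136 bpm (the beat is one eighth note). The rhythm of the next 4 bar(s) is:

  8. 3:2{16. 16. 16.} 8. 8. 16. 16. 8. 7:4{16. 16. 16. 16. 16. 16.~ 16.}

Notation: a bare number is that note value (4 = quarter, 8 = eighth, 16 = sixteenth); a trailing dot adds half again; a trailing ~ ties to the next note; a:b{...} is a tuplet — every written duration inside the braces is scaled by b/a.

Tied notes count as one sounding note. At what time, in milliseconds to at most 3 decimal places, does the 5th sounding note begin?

note 5 onset = 3b = 1323.529ms

1. 0.0ms @ 0 + 661.765ms (3/2)
2. 661.765ms @ 3/2 + 220.588ms (1/2)
3. 882.353ms @ 2 + 220.588ms (1/2)
4. 1102.941ms @ 5/2 + 220.588ms (1/2)
5. 1323.529ms @ 3 + 661.765ms (3/2)
6. 1985.294ms @ 9/2 + 661.765ms (3/2)
7. 2647.059ms @ 6 + 330.882ms (3/4)
8. 2977.941ms @ 27/4 + 330.882ms (3/4)
9. 3308.824ms @ 15/2 + 661.765ms (3/2)
10. 3970.588ms @ 9 + 189.076ms (3/7)
11. 4159.664ms @ 66/7 + 189.076ms (3/7)
12. 4348.739ms @ 69/7 + 189.076ms (3/7)
13. 4537.815ms @ 72/7 + 189.076ms (3/7)
14. 4726.891ms @ 75/7 + 189.076ms (3/7)
15. 4915.966ms @ 78/7 + 378.151ms (6/7)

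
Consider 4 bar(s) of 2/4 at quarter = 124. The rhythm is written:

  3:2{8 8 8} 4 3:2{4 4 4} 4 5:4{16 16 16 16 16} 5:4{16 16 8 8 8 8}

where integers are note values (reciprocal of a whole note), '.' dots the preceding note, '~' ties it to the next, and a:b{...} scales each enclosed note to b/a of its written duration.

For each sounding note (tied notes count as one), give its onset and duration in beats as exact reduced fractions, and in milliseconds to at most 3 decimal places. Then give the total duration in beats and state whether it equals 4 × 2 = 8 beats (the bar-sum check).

1) 0.0ms=0b +161.29ms=1/3b
2) 161.29ms=1/3b +161.29ms=1/3b
3) 322.581ms=2/3b +161.29ms=1/3b
4) 483.871ms=1b +483.871ms=1b
5) 967.742ms=2b +322.581ms=2/3b
6) 1290.323ms=8/3b +322.581ms=2/3b
7) 1612.903ms=10/3b +322.581ms=2/3b
8) 1935.484ms=4b +483.871ms=1b
9) 2419.355ms=5b +96.774ms=1/5b
10) 2516.129ms=26/5b +96.774ms=1/5b
11) 2612.903ms=27/5b +96.774ms=1/5b
12) 2709.677ms=28/5b +96.774ms=1/5b
13) 2806.452ms=29/5b +96.774ms=1/5b
14) 2903.226ms=6b +96.774ms=1/5b
15) 3000.0ms=31/5b +96.774ms=1/5b
16) 3096.774ms=32/5b +193.548ms=2/5b
17) 3290.323ms=34/5b +193.548ms=2/5b
18) 3483.871ms=36/5b +193.548ms=2/5b
19) 3677.419ms=38/5b +193.548ms=2/5b
Σ=8b of 8 (124bpm 2/4) — PASS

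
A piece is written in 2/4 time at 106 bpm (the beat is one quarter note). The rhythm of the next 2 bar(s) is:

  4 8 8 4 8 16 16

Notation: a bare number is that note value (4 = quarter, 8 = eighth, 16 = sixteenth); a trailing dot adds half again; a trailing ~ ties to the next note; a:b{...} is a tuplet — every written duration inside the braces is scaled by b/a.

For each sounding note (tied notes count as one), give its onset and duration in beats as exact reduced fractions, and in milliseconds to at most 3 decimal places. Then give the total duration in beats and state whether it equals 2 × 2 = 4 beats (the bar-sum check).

1) 0.0ms=0b +566.038ms=1b
2) 566.038ms=1b +283.019ms=1/2b
3) 849.057ms=3/2b +283.019ms=1/2b
4) 1132.075ms=2b +566.038ms=1b
5) 1698.113ms=3b +283.019ms=1/2b
6) 1981.132ms=7/2b +141.509ms=1/4b
7) 2122.642ms=15/4b +141.509ms=1/4b
Σ=4b of 4 (106bpm 2/4) — PASS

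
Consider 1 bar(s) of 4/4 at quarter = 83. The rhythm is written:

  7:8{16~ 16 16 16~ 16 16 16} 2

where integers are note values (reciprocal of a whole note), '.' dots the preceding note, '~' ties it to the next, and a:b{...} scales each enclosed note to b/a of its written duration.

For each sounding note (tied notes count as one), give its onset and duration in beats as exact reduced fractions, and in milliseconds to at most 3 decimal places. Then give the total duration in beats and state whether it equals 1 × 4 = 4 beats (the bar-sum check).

1) 0.0ms=0b +413.081ms=4/7b
2) 413.081ms=4/7b +206.54ms=2/7b
3) 619.621ms=6/7b +413.081ms=4/7b
4) 1032.702ms=10/7b +206.54ms=2/7b
5) 1239.243ms=12/7b +206.54ms=2/7b
6) 1445.783ms=2b +1445.783ms=2b
Σ=4b of 4 (83bpm 4/4) — PASS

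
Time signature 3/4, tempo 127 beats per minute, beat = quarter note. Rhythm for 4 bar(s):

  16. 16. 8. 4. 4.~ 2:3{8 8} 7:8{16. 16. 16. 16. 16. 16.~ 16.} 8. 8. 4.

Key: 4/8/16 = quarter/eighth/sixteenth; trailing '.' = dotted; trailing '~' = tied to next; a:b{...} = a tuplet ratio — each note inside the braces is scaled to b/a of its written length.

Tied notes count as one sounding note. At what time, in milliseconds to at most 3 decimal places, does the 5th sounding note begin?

1. 0.0ms @ 0 + 177.165ms (3/8)
2. 177.165ms @ 3/8 + 177.165ms (3/8)
3. 354.331ms @ 3/4 + 354.331ms (3/4)
4. 708.661ms @ 3/2 + 708.661ms (3/2)
5. 1417.323ms @ 3 + 1062.992ms (9/4)
6. 2480.315ms @ 21/4 + 354.331ms (3/4)
7. 2834.646ms @ 6 + 202.475ms (3/7)
8. 3037.12ms @ 45/7 + 202.475ms (3/7)
9. 3239.595ms @ 48/7 + 202.475ms (3/7)
10. 3442.07ms @ 51/7 + 202.475ms (3/7)
11. 3644.544ms @ 54/7 + 202.475ms (3/7)
12. 3847.019ms @ 57/7 + 404.949ms (6/7)
13. 4251.969ms @ 9 + 354.331ms (3/4)
14. 4606.299ms @ 39/4 + 354.331ms (3/4)
15. 4960.63ms @ 21/2 + 708.661ms (3/2)

note 5 onset = 3b = 1417.323ms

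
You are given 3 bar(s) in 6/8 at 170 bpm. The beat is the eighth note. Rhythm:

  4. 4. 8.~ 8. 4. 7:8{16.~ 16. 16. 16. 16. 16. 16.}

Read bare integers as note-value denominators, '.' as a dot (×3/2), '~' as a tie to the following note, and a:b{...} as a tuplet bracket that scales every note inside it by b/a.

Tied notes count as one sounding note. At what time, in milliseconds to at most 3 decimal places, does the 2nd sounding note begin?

note 2 onset = 3b = 1058.824ms

1. 0.0ms @ 0 + 1058.824ms (3)
2. 1058.824ms @ 3 + 1058.824ms (3)
3. 2117.647ms @ 6 + 1058.824ms (3)
4. 3176.471ms @ 9 + 1058.824ms (3)
5. 4235.294ms @ 12 + 605.042ms (12/7)
6. 4840.336ms @ 96/7 + 302.521ms (6/7)
7. 5142.857ms @ 102/7 + 302.521ms (6/7)
8. 5445.378ms @ 108/7 + 302.521ms (6/7)
9. 5747.899ms @ 114/7 + 302.521ms (6/7)
10. 6050.42ms @ 120/7 + 302.521ms (6/7)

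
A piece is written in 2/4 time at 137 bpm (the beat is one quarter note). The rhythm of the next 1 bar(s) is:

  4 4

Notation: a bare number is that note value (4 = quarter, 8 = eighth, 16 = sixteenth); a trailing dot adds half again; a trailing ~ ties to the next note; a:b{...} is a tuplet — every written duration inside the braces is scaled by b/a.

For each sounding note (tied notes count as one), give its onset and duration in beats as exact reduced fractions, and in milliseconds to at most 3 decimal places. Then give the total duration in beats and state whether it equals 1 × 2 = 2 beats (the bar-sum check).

1) 0.0ms=0b +437.956ms=1b
2) 437.956ms=1b +437.956ms=1b
Σ=2b of 2 (137bpm 2/4) — PASS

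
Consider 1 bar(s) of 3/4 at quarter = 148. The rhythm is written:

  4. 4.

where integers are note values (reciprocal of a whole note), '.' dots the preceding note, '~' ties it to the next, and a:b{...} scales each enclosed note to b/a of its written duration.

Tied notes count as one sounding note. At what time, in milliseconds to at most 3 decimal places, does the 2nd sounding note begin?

1. 0.0ms @ 0 + 608.108ms (3/2)
2. 608.108ms @ 3/2 + 608.108ms (3/2)

note 2 onset = 3/2b = 608.108ms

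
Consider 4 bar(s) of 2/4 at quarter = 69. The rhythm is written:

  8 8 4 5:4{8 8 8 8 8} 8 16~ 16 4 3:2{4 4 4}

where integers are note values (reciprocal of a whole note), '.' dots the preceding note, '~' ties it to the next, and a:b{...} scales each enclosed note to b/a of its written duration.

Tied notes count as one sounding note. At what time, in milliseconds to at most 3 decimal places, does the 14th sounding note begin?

1. 0.0ms @ 0 + 434.783ms (1/2)
2. 434.783ms @ 1/2 + 434.783ms (1/2)
3. 869.565ms @ 1 + 869.565ms (1)
4. 1739.13ms @ 2 + 347.826ms (2/5)
5. 2086.957ms @ 12/5 + 347.826ms (2/5)
6. 2434.783ms @ 14/5 + 347.826ms (2/5)
7. 2782.609ms @ 16/5 + 347.826ms (2/5)
8. 3130.435ms @ 18/5 + 347.826ms (2/5)
9. 3478.261ms @ 4 + 434.783ms (1/2)
10. 3913.043ms @ 9/2 + 434.783ms (1/2)
11. 4347.826ms @ 5 + 869.565ms (1)
12. 5217.391ms @ 6 + 579.71ms (2/3)
13. 5797.101ms @ 20/3 + 579.71ms (2/3)
14. 6376.812ms @ 22/3 + 579.71ms (2/3)

note 14 onset = 22/3b = 6376.812ms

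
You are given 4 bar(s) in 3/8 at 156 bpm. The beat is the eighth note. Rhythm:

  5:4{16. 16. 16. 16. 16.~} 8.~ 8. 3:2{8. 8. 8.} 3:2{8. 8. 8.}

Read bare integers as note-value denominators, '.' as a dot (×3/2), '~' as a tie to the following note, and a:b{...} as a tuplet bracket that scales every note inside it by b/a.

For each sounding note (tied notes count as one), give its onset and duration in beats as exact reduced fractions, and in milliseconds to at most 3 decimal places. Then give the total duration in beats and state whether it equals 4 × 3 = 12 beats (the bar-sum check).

1) 0.0ms=0b +230.769ms=3/5b
2) 230.769ms=3/5b +230.769ms=3/5b
3) 461.538ms=6/5b +230.769ms=3/5b
4) 692.308ms=9/5b +230.769ms=3/5b
5) 923.077ms=12/5b +1384.615ms=18/5b
6) 2307.692ms=6b +384.615ms=1b
7) 2692.308ms=7b +384.615ms=1b
8) 3076.923ms=8b +384.615ms=1b
9) 3461.538ms=9b +384.615ms=1b
10) 3846.154ms=10b +384.615ms=1b
11) 4230.769ms=11b +384.615ms=1b
Σ=12b of 12 (156bpm 3/8) — PASS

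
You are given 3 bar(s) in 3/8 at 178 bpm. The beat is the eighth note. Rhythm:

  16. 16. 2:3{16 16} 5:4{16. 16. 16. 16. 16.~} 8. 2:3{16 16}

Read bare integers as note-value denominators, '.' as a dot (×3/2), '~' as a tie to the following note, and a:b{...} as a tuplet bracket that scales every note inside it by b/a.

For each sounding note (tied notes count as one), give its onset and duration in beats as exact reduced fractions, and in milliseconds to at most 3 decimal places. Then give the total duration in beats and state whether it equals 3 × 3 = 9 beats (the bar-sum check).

1) 0.0ms=0b +252.809ms=3/4b
2) 252.809ms=3/4b +252.809ms=3/4b
3) 505.618ms=3/2b +252.809ms=3/4b
4) 758.427ms=9/4b +252.809ms=3/4b
5) 1011.236ms=3b +202.247ms=3/5b
6) 1213.483ms=18/5b +202.247ms=3/5b
7) 1415.73ms=21/5b +202.247ms=3/5b
8) 1617.978ms=24/5b +202.247ms=3/5b
9) 1820.225ms=27/5b +707.865ms=21/10b
10) 2528.09ms=15/2b +252.809ms=3/4b
11) 2780.899ms=33/4b +252.809ms=3/4b
Σ=9b of 9 (178bpm 3/8) — PASS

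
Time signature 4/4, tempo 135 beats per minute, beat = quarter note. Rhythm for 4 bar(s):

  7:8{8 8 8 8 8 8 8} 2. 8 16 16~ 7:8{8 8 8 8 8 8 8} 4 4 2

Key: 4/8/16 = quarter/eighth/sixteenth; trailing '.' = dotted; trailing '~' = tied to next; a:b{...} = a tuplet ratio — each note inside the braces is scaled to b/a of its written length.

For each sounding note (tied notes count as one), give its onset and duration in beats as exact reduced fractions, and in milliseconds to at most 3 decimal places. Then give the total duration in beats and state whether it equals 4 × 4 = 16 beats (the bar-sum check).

1) 0.0ms=0b +253.968ms=4/7b
2) 253.968ms=4/7b +253.968ms=4/7b
3) 507.937ms=8/7b +253.968ms=4/7b
4) 761.905ms=12/7b +253.968ms=4/7b
5) 1015.873ms=16/7b +253.968ms=4/7b
6) 1269.841ms=20/7b +253.968ms=4/7b
7) 1523.81ms=24/7b +253.968ms=4/7b
8) 1777.778ms=4b +1333.333ms=3b
9) 3111.111ms=7b +222.222ms=1/2b
10) 3333.333ms=15/2b +111.111ms=1/4b
11) 3444.444ms=31/4b +365.079ms=23/28b
12) 3809.524ms=60/7b +253.968ms=4/7b
13) 4063.492ms=64/7b +253.968ms=4/7b
14) 4317.46ms=68/7b +253.968ms=4/7b
15) 4571.429ms=72/7b +253.968ms=4/7b
16) 4825.397ms=76/7b +253.968ms=4/7b
17) 5079.365ms=80/7b +253.968ms=4/7b
18) 5333.333ms=12b +444.444ms=1b
19) 5777.778ms=13b +444.444ms=1b
20) 6222.222ms=14b +888.889ms=2b
Σ=16b of 16 (135bpm 4/4) — PASS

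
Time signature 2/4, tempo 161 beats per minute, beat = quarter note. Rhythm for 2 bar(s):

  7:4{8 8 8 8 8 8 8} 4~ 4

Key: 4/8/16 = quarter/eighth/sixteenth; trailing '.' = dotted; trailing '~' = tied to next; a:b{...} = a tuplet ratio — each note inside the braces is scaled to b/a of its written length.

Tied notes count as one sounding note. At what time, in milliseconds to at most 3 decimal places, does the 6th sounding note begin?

1. 0.0ms @ 0 + 106.477ms (2/7)
2. 106.477ms @ 2/7 + 106.477ms (2/7)
3. 212.955ms @ 4/7 + 106.477ms (2/7)
4. 319.432ms @ 6/7 + 106.477ms (2/7)
5. 425.909ms @ 8/7 + 106.477ms (2/7)
6. 532.387ms @ 10/7 + 106.477ms (2/7)
7. 638.864ms @ 12/7 + 106.477ms (2/7)
8. 745.342ms @ 2 + 745.342ms (2)

note 6 onset = 10/7b = 532.387ms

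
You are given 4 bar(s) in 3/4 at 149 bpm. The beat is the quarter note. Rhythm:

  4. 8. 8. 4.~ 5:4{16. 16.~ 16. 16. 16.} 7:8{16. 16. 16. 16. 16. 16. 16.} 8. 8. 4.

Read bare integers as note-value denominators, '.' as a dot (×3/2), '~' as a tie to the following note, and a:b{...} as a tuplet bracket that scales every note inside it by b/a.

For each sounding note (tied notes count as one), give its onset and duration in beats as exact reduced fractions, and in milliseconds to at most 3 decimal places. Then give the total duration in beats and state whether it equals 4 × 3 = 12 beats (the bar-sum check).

1) 0.0ms=0b +604.027ms=3/2b
2) 604.027ms=3/2b +302.013ms=3/4b
3) 906.04ms=9/4b +302.013ms=3/4b
4) 1208.054ms=3b +724.832ms=9/5b
5) 1932.886ms=24/5b +241.611ms=3/5b
6) 2174.497ms=27/5b +120.805ms=3/10b
7) 2295.302ms=57/10b +120.805ms=3/10b
8) 2416.107ms=6b +172.579ms=3/7b
9) 2588.686ms=45/7b +172.579ms=3/7b
10) 2761.266ms=48/7b +172.579ms=3/7b
11) 2933.845ms=51/7b +172.579ms=3/7b
12) 3106.424ms=54/7b +172.579ms=3/7b
13) 3279.003ms=57/7b +172.579ms=3/7b
14) 3451.582ms=60/7b +172.579ms=3/7b
15) 3624.161ms=9b +302.013ms=3/4b
16) 3926.174ms=39/4b +302.013ms=3/4b
17) 4228.188ms=21/2b +604.027ms=3/2b
Σ=12b of 12 (149bpm 3/4) — PASS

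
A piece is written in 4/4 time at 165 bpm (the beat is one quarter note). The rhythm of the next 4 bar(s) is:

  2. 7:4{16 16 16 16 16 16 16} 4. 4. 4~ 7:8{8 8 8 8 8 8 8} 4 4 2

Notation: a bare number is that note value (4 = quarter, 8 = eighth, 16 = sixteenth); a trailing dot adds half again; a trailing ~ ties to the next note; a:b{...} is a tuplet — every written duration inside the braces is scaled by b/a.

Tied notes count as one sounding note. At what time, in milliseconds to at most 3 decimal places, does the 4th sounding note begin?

1. 0.0ms @ 0 + 1090.909ms (3)
2. 1090.909ms @ 3 + 51.948ms (1/7)
3. 1142.857ms @ 22/7 + 51.948ms (1/7)
4. 1194.805ms @ 23/7 + 51.948ms (1/7)
5. 1246.753ms @ 24/7 + 51.948ms (1/7)
6. 1298.701ms @ 25/7 + 51.948ms (1/7)
7. 1350.649ms @ 26/7 + 51.948ms (1/7)
8. 1402.597ms @ 27/7 + 51.948ms (1/7)
9. 1454.545ms @ 4 + 545.455ms (3/2)
10. 2000.0ms @ 11/2 + 545.455ms (3/2)
11. 2545.455ms @ 7 + 571.429ms (11/7)
12. 3116.883ms @ 60/7 + 207.792ms (4/7)
13. 3324.675ms @ 64/7 + 207.792ms (4/7)
14. 3532.468ms @ 68/7 + 207.792ms (4/7)
15. 3740.26ms @ 72/7 + 207.792ms (4/7)
16. 3948.052ms @ 76/7 + 207.792ms (4/7)
17. 4155.844ms @ 80/7 + 207.792ms (4/7)
18. 4363.636ms @ 12 + 363.636ms (1)
19. 4727.273ms @ 13 + 363.636ms (1)
20. 5090.909ms @ 14 + 727.273ms (2)

note 4 onset = 23/7b = 1194.805ms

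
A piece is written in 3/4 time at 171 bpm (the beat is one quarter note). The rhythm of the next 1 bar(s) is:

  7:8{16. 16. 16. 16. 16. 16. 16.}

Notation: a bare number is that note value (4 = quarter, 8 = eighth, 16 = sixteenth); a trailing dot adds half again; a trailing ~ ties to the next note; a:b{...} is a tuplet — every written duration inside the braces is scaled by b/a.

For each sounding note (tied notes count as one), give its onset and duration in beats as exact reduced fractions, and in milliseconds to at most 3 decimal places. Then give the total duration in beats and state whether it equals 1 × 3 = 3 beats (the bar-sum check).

1) 0.0ms=0b +150.376ms=3/7b
2) 150.376ms=3/7b +150.376ms=3/7b
3) 300.752ms=6/7b +150.376ms=3/7b
4) 451.128ms=9/7b +150.376ms=3/7b
5) 601.504ms=12/7b +150.376ms=3/7b
6) 751.88ms=15/7b +150.376ms=3/7b
7) 902.256ms=18/7b +150.376ms=3/7b
Σ=3b of 3 (171bpm 3/4) — PASS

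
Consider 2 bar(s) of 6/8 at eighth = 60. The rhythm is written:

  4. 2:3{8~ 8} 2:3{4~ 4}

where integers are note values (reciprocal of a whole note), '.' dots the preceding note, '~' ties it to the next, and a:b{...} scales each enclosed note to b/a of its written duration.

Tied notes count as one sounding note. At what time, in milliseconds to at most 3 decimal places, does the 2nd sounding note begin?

note 2 onset = 3b = 3000.0ms

1. 0.0ms @ 0 + 3000.0ms (3)
2. 3000.0ms @ 3 + 3000.0ms (3)
3. 6000.0ms @ 6 + 6000.0ms (6)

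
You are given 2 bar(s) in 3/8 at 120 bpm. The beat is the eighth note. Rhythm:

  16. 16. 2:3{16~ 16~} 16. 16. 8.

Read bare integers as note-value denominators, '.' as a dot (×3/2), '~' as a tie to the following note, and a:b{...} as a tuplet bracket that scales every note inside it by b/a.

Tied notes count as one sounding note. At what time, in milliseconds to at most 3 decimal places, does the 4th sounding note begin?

1. 0.0ms @ 0 + 375.0ms (3/4)
2. 375.0ms @ 3/4 + 375.0ms (3/4)
3. 750.0ms @ 3/2 + 1125.0ms (9/4)
4. 1875.0ms @ 15/4 + 375.0ms (3/4)
5. 2250.0ms @ 9/2 + 750.0ms (3/2)

note 4 onset = 15/4b = 1875.0ms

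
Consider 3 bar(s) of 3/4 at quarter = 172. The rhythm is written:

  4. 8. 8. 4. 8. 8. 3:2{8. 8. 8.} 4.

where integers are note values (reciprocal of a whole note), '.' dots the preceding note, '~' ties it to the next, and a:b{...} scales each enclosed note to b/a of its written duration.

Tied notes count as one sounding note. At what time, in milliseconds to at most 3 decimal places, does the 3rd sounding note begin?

note 3 onset = 9/4b = 784.884ms

1. 0.0ms @ 0 + 523.256ms (3/2)
2. 523.256ms @ 3/2 + 261.628ms (3/4)
3. 784.884ms @ 9/4 + 261.628ms (3/4)
4. 1046.512ms @ 3 + 523.256ms (3/2)
5. 1569.767ms @ 9/2 + 261.628ms (3/4)
6. 1831.395ms @ 21/4 + 261.628ms (3/4)
7. 2093.023ms @ 6 + 174.419ms (1/2)
8. 2267.442ms @ 13/2 + 174.419ms (1/2)
9. 2441.86ms @ 7 + 174.419ms (1/2)
10. 2616.279ms @ 15/2 + 523.256ms (3/2)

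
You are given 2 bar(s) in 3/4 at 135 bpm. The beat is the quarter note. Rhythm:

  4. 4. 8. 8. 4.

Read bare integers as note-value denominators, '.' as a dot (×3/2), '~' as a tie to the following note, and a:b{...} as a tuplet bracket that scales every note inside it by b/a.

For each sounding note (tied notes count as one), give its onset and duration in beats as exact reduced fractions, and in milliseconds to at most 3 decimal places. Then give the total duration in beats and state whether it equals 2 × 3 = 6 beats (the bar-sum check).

1) 0.0ms=0b +666.667ms=3/2b
2) 666.667ms=3/2b +666.667ms=3/2b
3) 1333.333ms=3b +333.333ms=3/4b
4) 1666.667ms=15/4b +333.333ms=3/4b
5) 2000.0ms=9/2b +666.667ms=3/2b
Σ=6b of 6 (135bpm 3/4) — PASS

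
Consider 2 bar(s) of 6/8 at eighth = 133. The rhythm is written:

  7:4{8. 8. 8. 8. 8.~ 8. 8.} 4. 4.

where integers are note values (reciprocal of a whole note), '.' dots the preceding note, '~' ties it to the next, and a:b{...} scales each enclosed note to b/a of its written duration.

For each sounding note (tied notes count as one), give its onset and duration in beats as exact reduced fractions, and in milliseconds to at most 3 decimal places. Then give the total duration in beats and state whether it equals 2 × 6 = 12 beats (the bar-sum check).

1) 0.0ms=0b +386.681ms=6/7b
2) 386.681ms=6/7b +386.681ms=6/7b
3) 773.362ms=12/7b +386.681ms=6/7b
4) 1160.043ms=18/7b +386.681ms=6/7b
5) 1546.724ms=24/7b +773.362ms=12/7b
6) 2320.086ms=36/7b +386.681ms=6/7b
7) 2706.767ms=6b +1353.383ms=3b
8) 4060.15ms=9b +1353.383ms=3b
Σ=12b of 12 (133bpm 6/8) — PASS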